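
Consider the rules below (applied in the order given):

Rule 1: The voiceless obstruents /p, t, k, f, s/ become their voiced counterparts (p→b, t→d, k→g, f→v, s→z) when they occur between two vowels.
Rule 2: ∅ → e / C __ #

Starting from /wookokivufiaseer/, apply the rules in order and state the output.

woogogivuviazeere

Rule 1 (intervocalic voicing): /k/ is a voiceless obstruent between vowels /o/ and /o/, so it voices to [g]. /k/ is a voiceless obstruent between vowels /o/ and /i/, so it voices to [g]. /f/ is a voiceless obstruent between vowels /u/ and /i/, so it voices to [v]. /s/ is a voiceless obstruent between vowels /a/ and /e/, so it voices to [z]. /wookokivufiaseer/ → woogogivuviazeer.
Rule 2 (final e-epenthesis): the form ends in the consonant /r/, so [e] is inserted word-finally. /woogogivuviazeer/ → woogogivuviazeere.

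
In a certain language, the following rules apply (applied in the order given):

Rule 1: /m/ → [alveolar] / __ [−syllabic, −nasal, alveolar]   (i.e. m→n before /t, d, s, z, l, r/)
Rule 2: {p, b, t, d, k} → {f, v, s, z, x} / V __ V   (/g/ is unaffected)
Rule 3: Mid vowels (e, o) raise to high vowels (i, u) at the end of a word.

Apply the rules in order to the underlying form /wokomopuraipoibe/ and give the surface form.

Rule 1 (nasal place assimilation): no segment meets the environment; /wokomopuraipoibe/ is unchanged.
Rule 2 (intervocalic spirantization): /k/ is a stop between vowels /o/ and /o/, so it spirantizes to the fricative [x]. /p/ is a stop between vowels /o/ and /u/, so it spirantizes to the fricative [f]. /p/ is a stop between vowels /i/ and /o/, so it spirantizes to the fricative [f]. /b/ is a stop between vowels /i/ and /e/, so it spirantizes to the fricative [v]. /wokomopuraipoibe/ → woxomofuraifoive.
Rule 3 (final vowel raising): /e/ is a mid vowel in word-final position, so it raises to [i]. /woxomofuraifoive/ → woxomofuraifoivi.

woxomofuraifoivi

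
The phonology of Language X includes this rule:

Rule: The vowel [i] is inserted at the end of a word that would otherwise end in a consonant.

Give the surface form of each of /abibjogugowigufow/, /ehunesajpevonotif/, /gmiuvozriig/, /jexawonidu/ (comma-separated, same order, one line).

/abibjogugowigufow/: the form ends in the consonant /w/, so [i] is inserted word-finally. → [abibjogugowigufowi].
/ehunesajpevonotif/: the form ends in the consonant /f/, so [i] is inserted word-finally. → [ehunesajpevonotifi].
/gmiuvozriig/: the form ends in the consonant /g/, so [i] is inserted word-finally. → [gmiuvozriigi].
/jexawonidu/: the rule's environment is not met; surfaces unchanged as [jexawonidu].

abibjogugowigufowi, ehunesajpevonotifi, gmiuvozriigi, jexawonidu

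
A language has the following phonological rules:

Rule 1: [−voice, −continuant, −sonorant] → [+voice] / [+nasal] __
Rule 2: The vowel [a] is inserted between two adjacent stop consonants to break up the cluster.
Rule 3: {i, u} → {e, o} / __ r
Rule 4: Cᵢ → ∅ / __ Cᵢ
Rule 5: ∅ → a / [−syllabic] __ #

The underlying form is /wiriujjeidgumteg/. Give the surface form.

weriujeidagumdega

Rule 1 (post-nasal voicing): /t/ is a voiceless stop immediately after the nasal /m/, so it voices to [d]. /wiriujjeidgumteg/ → wiriujjeidgumdeg.
Rule 2 (stop-cluster a-epenthesis): /d/ and /g/ form a stop–stop cluster, so [a] is inserted between them. /wiriujjeidgumdeg/ → wiriujjeidagumdeg.
Rule 3 (pre-rhotic lowering): /i/ is a high vowel immediately before /r/, so it lowers to [e]. /wiriujjeidagumdeg/ → weriujjeidagumdeg.
Rule 4 (degemination): /jj/ is a geminate; the first /j/ deletes. /weriujjeidagumdeg/ → weriujeidagumdeg.
Rule 5 (final a-epenthesis): the form ends in the consonant /g/, so [a] is inserted word-finally. /weriujeidagumdeg/ → weriujeidagumdega.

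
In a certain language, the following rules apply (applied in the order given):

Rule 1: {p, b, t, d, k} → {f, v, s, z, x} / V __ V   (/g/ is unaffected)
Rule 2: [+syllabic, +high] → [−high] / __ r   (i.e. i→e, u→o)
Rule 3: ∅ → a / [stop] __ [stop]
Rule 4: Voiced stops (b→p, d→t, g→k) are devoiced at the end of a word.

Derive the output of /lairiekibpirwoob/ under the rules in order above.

laeriexibaperwoop

Rule 1 (intervocalic spirantization): /k/ is a stop between vowels /e/ and /i/, so it spirantizes to the fricative [x]. /lairiekibpirwoob/ → lairiexibpirwoob.
Rule 2 (pre-rhotic lowering): /i/ is a high vowel immediately before /r/, so it lowers to [e]. /i/ is a high vowel immediately before /r/, so it lowers to [e]. /lairiexibpirwoob/ → laeriexibperwoob.
Rule 3 (stop-cluster a-epenthesis): /b/ and /p/ form a stop–stop cluster, so [a] is inserted between them. /laeriexibperwoob/ → laeriexibaperwoob.
Rule 4 (final devoicing): /b/ is a voiced stop in word-final position, so it devoices to [p]. /laeriexibaperwoob/ → laeriexibaperwoop.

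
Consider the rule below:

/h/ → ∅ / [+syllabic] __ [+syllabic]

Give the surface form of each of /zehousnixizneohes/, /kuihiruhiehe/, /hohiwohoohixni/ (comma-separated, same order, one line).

/zehousnixizneohes/: /h/ occurs between vowels /e/ and /o/, so it deletes. /h/ occurs between vowels /o/ and /e/, so it deletes. → [zeousnixizneoes].
/kuihiruhiehe/: /h/ occurs between vowels /i/ and /i/, so it deletes. /h/ occurs between vowels /u/ and /i/, so it deletes. /h/ occurs between vowels /e/ and /e/, so it deletes. → [kuiiruiee].
/hohiwohoohixni/: /h/ occurs between vowels /o/ and /i/, so it deletes. /h/ occurs between vowels /o/ and /o/, so it deletes. /h/ occurs between vowels /o/ and /i/, so it deletes. → [hoiwoooixni].

zeousnixizneoes, kuiiruiee, hoiwoooixni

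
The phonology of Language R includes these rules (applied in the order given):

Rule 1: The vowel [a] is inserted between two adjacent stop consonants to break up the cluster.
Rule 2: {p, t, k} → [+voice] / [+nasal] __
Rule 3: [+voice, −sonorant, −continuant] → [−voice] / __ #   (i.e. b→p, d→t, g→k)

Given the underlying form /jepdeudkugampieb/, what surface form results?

Rule 1 (stop-cluster a-epenthesis): /p/ and /d/ form a stop–stop cluster, so [a] is inserted between them. /d/ and /k/ form a stop–stop cluster, so [a] is inserted between them. /jepdeudkugampieb/ → jepadeudakugampieb.
Rule 2 (post-nasal voicing): /p/ is a voiceless stop immediately after the nasal /m/, so it voices to [b]. /jepadeudakugampieb/ → jepadeudakugambieb.
Rule 3 (final devoicing): /b/ is a voiced stop in word-final position, so it devoices to [p]. /jepadeudakugambieb/ → jepadeudakugambiep.

jepadeudakugambiep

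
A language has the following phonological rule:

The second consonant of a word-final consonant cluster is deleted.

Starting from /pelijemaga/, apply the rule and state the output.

pelijemaga

No segment of /pelijemaga/ meets the structural description of the rule, so the form surfaces unchanged.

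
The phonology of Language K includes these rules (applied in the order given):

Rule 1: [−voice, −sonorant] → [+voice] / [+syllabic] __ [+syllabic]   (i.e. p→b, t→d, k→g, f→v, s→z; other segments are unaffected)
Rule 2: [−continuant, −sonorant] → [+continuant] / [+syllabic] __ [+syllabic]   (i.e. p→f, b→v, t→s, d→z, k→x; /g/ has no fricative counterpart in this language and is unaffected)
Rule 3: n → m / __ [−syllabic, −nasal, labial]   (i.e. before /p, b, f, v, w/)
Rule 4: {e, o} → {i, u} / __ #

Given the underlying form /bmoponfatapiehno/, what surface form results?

bmovomfazaviehnu

Rule 1 (intervocalic voicing): /p/ is a voiceless obstruent between vowels /o/ and /o/, so it voices to [b]. /t/ is a voiceless obstruent between vowels /a/ and /a/, so it voices to [d]. /p/ is a voiceless obstruent between vowels /a/ and /i/, so it voices to [b]. /bmoponfatapiehno/ → bmobonfadabiehno.
Rule 2 (intervocalic spirantization): /b/ is a stop between vowels /o/ and /o/, so it spirantizes to the fricative [v]. /d/ is a stop between vowels /a/ and /a/, so it spirantizes to the fricative [z]. /b/ is a stop between vowels /a/ and /i/, so it spirantizes to the fricative [v]. /bmobonfadabiehno/ → bmovonfazaviehno.
Rule 3 (nasal place assimilation): /n/ precedes the labial consonant /f/, so it assimilates in place to [m]. /bmovonfazaviehno/ → bmovomfazaviehno.
Rule 4 (final vowel raising): /o/ is a mid vowel in word-final position, so it raises to [u]. /bmovomfazaviehno/ → bmovomfazaviehnu.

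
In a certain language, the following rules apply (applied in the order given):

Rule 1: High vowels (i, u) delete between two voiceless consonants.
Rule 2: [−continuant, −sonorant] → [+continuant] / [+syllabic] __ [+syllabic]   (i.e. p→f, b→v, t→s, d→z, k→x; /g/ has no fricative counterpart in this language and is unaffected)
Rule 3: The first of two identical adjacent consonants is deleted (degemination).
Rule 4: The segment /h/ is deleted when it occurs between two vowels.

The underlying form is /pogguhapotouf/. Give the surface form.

poguafosouf

Rule 1 (high vowel syncope): no segment meets the environment; /pogguhapotouf/ is unchanged.
Rule 2 (intervocalic spirantization): /p/ is a stop between vowels /a/ and /o/, so it spirantizes to the fricative [f]. /t/ is a stop between vowels /o/ and /o/, so it spirantizes to the fricative [s]. /pogguhapotouf/ → pogguhafosouf.
Rule 3 (degemination): /gg/ is a geminate; the first /g/ deletes. /pogguhafosouf/ → poguhafosouf.
Rule 4 (intervocalic h-deletion): /h/ occurs between vowels /u/ and /a/, so it deletes. /poguhafosouf/ → poguafosouf.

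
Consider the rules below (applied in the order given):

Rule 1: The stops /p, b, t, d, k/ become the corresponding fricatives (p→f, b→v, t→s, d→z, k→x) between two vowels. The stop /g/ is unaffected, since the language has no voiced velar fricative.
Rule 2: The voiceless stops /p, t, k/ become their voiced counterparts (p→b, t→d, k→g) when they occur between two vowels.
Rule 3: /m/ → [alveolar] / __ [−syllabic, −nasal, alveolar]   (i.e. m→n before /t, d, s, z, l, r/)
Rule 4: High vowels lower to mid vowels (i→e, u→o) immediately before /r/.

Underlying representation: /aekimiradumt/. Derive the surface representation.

Rule 1 (intervocalic spirantization): /k/ is a stop between vowels /e/ and /i/, so it spirantizes to the fricative [x]. /d/ is a stop between vowels /a/ and /u/, so it spirantizes to the fricative [z]. /aekimiradumt/ → aeximirazumt.
Rule 2 (intervocalic voicing): no segment meets the environment; /aeximirazumt/ is unchanged.
Rule 3 (nasal place assimilation): /m/ precedes the alveolar consonant /t/, so it assimilates in place to [n]. /aeximirazumt/ → aeximirazunt.
Rule 4 (pre-rhotic lowering): /i/ is a high vowel immediately before /r/, so it lowers to [e]. /aeximirazunt/ → aeximerazunt.

aeximerazunt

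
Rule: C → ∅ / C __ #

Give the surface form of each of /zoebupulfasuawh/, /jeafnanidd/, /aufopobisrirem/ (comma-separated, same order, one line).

/zoebupulfasuawh/: /h/ is the second consonant of a word-final cluster /wh/, so it deletes. → [zoebupulfasuaw].
/jeafnanidd/: /d/ is the second consonant of a word-final cluster /dd/, so it deletes. → [jeafnanid].
/aufopobisrirem/: the rule's environment is not met; surfaces unchanged as [aufopobisrirem].

zoebupulfasuaw, jeafnanid, aufopobisrirem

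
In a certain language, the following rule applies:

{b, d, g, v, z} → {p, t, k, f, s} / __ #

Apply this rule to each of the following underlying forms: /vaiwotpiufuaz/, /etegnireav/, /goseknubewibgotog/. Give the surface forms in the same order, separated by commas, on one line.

/vaiwotpiufuaz/: /z/ is a voiced obstruent in word-final position, so it devoices to [s]. → [vaiwotpiufuas].
/etegnireav/: /v/ is a voiced obstruent in word-final position, so it devoices to [f]. → [etegnireaf].
/goseknubewibgotog/: /g/ is a voiced obstruent in word-final position, so it devoices to [k]. → [goseknubewibgotok].

vaiwotpiufuas, etegnireaf, goseknubewibgotok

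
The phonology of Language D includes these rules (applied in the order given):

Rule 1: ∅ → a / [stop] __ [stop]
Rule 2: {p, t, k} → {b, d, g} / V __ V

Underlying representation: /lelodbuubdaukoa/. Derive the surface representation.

Rule 1 (stop-cluster a-epenthesis): /d/ and /b/ form a stop–stop cluster, so [a] is inserted between them. /b/ and /d/ form a stop–stop cluster, so [a] is inserted between them. /lelodbuubdaukoa/ → lelodabuubadaukoa.
Rule 2 (intervocalic voicing): /k/ is a voiceless stop between vowels /u/ and /o/, so it voices to [g]. /lelodabuubadaukoa/ → lelodabuubadaugoa.

lelodabuubadaugoa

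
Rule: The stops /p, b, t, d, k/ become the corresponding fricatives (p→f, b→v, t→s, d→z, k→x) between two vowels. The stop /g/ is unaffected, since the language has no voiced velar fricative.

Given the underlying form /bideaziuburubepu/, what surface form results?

Scanning /bideaziuburubepu/: /b/ at position 1 is not in the conditioning environment; /d/ is a stop between vowels /i/ and /e/, so it spirantizes to the fricative [z]; /b/ is a stop between vowels /u/ and /u/, so it spirantizes to the fricative [v]; /b/ is a stop between vowels /u/ and /e/, so it spirantizes to the fricative [v]; /p/ is a stop between vowels /e/ and /u/, so it spirantizes to the fricative [f].
Result: [bizeaziuvuruvefu].

bizeaziuvuruvefu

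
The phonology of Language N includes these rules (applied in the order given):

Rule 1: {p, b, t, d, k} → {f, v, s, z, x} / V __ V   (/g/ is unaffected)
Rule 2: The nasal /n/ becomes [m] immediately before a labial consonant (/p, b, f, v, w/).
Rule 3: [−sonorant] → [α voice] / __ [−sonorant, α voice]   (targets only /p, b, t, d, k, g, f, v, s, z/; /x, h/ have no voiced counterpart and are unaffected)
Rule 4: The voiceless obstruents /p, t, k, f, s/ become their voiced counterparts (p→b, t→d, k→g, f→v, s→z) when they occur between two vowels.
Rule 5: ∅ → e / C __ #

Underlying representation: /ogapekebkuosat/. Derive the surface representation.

Rule 1 (intervocalic spirantization): /p/ is a stop between vowels /a/ and /e/, so it spirantizes to the fricative [f]. /k/ is a stop between vowels /e/ and /e/, so it spirantizes to the fricative [x]. /ogapekebkuosat/ → ogafexebkuosat.
Rule 2 (nasal place assimilation): no segment meets the environment; /ogafexebkuosat/ is unchanged.
Rule 3 (regressive voicing assimilation): /b/ precedes the voiceless obstruent /k/, so it devoices to [p] by assimilation. /ogafexebkuosat/ → ogafexepkuosat.
Rule 4 (intervocalic voicing): /f/ is a voiceless obstruent between vowels /a/ and /e/, so it voices to [v]. /s/ is a voiceless obstruent between vowels /o/ and /a/, so it voices to [z]. /ogafexepkuosat/ → ogavexepkuozat.
Rule 5 (final e-epenthesis): the form ends in the consonant /t/, so [e] is inserted word-finally. /ogavexepkuozat/ → ogavexepkuozate.

ogavexepkuozate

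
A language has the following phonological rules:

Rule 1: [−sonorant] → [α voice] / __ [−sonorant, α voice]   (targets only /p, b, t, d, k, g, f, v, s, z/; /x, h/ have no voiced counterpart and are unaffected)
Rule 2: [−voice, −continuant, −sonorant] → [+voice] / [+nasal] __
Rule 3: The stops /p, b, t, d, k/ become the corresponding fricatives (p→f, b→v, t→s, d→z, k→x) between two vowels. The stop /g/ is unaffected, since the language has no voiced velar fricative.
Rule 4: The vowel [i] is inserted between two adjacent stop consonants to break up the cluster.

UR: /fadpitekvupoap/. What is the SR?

Rule 1 (regressive voicing assimilation): /d/ precedes the voiceless obstruent /p/, so it devoices to [t] by assimilation. /k/ precedes the voiced obstruent /v/, so it voices to [g] by assimilation. /fadpitekvupoap/ → fatpitegvupoap.
Rule 2 (post-nasal voicing): no segment meets the environment; /fatpitegvupoap/ is unchanged.
Rule 3 (intervocalic spirantization): /t/ is a stop between vowels /i/ and /e/, so it spirantizes to the fricative [s]. /p/ is a stop between vowels /u/ and /o/, so it spirantizes to the fricative [f]. /fatpitegvupoap/ → fatpisegvufoap.
Rule 4 (stop-cluster i-epenthesis): /t/ and /p/ form a stop–stop cluster, so [i] is inserted between them. /fatpisegvufoap/ → fatipisegvufoap.

fatipisegvufoap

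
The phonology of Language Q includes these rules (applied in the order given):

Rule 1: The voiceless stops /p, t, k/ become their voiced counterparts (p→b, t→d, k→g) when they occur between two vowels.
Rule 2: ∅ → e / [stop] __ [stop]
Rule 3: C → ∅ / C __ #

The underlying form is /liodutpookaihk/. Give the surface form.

Rule 1 (intervocalic voicing): /k/ is a voiceless stop between vowels /o/ and /a/, so it voices to [g]. /liodutpookaihk/ → liodutpoogaihk.
Rule 2 (stop-cluster e-epenthesis): /t/ and /p/ form a stop–stop cluster, so [e] is inserted between them. /liodutpoogaihk/ → liodutepoogaihk.
Rule 3 (final cluster simplification): /k/ is the second consonant of a word-final cluster /hk/, so it deletes. /liodutepoogaihk/ → liodutepoogaih.

liodutepoogaih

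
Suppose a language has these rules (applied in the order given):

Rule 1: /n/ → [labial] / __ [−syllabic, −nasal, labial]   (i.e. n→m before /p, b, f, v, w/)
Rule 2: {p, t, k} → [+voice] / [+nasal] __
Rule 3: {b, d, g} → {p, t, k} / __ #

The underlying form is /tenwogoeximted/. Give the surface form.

Rule 1 (nasal place assimilation): /n/ precedes the labial consonant /w/, so it assimilates in place to [m]. /tenwogoeximted/ → temwogoeximted.
Rule 2 (post-nasal voicing): /t/ is a voiceless stop immediately after the nasal /m/, so it voices to [d]. /temwogoeximted/ → temwogoeximded.
Rule 3 (final devoicing): /d/ is a voiced stop in word-final position, so it devoices to [t]. /temwogoeximded/ → temwogoeximdet.

temwogoeximdet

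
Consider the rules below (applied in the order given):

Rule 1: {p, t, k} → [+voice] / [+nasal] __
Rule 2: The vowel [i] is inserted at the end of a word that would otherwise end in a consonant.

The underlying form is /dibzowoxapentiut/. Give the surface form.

Rule 1 (post-nasal voicing): /t/ is a voiceless stop immediately after the nasal /n/, so it voices to [d]. /dibzowoxapentiut/ → dibzowoxapendiut.
Rule 2 (final i-epenthesis): the form ends in the consonant /t/, so [i] is inserted word-finally. /dibzowoxapendiut/ → dibzowoxapendiuti.

dibzowoxapendiuti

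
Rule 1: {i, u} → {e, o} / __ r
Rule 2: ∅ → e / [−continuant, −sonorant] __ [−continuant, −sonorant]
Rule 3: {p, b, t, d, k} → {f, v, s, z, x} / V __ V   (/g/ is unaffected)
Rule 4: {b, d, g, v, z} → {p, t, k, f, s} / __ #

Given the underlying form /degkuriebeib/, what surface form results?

Rule 1 (pre-rhotic lowering): /u/ is a high vowel immediately before /r/, so it lowers to [o]. /degkuriebeib/ → degkoriebeib.
Rule 2 (stop-cluster e-epenthesis): /g/ and /k/ form a stop–stop cluster, so [e] is inserted between them. /degkoriebeib/ → degekoriebeib.
Rule 3 (intervocalic spirantization): /k/ is a stop between vowels /e/ and /o/, so it spirantizes to the fricative [x]. /b/ is a stop between vowels /e/ and /e/, so it spirantizes to the fricative [v]. /degekoriebeib/ → degexorieveib.
Rule 4 (final devoicing): /b/ is a voiced obstruent in word-final position, so it devoices to [p]. /degexorieveib/ → degexorieveip.

degexorieveip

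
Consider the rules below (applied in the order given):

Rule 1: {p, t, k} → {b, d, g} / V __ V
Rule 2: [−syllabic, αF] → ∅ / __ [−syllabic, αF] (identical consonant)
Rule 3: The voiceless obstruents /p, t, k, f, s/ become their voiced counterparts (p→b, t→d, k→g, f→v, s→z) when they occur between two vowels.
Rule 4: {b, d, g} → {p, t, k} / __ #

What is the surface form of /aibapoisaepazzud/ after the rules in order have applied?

Rule 1 (intervocalic voicing): /p/ is a voiceless stop between vowels /a/ and /o/, so it voices to [b]. /p/ is a voiceless stop between vowels /e/ and /a/, so it voices to [b]. /aibapoisaepazzud/ → aibaboisaebazzud.
Rule 2 (degemination): /zz/ is a geminate; the first /z/ deletes. /aibaboisaebazzud/ → aibaboisaebazud.
Rule 3 (intervocalic voicing): /s/ is a voiceless obstruent between vowels /i/ and /a/, so it voices to [z]. /aibaboisaebazud/ → aibaboizaebazud.
Rule 4 (final devoicing): /d/ is a voiced stop in word-final position, so it devoices to [t]. /aibaboizaebazud/ → aibaboizaebazut.

aibaboizaebazut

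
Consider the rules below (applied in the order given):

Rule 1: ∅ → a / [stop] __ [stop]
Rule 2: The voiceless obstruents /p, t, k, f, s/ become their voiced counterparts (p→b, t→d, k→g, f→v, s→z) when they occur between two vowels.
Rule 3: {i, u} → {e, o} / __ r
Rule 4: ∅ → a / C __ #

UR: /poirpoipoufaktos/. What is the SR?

poerpoibouvagadosa

Rule 1 (stop-cluster a-epenthesis): /k/ and /t/ form a stop–stop cluster, so [a] is inserted between them. /poirpoipoufaktos/ → poirpoipoufakatos.
Rule 2 (intervocalic voicing): /p/ is a voiceless obstruent between vowels /i/ and /o/, so it voices to [b]. /f/ is a voiceless obstruent between vowels /u/ and /a/, so it voices to [v]. /k/ is a voiceless obstruent between vowels /a/ and /a/, so it voices to [g]. /t/ is a voiceless obstruent between vowels /a/ and /o/, so it voices to [d]. /poirpoipoufakatos/ → poirpoibouvagados.
Rule 3 (pre-rhotic lowering): /i/ is a high vowel immediately before /r/, so it lowers to [e]. /poirpoibouvagados/ → poerpoibouvagados.
Rule 4 (final a-epenthesis): the form ends in the consonant /s/, so [a] is inserted word-finally. /poerpoibouvagados/ → poerpoibouvagadosa.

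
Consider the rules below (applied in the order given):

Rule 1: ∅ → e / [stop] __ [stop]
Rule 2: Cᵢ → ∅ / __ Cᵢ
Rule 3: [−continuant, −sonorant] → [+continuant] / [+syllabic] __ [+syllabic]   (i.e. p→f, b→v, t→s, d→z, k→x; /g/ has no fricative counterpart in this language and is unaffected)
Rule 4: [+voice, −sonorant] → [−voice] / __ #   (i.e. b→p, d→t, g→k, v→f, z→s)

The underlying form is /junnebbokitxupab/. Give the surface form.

junevevoxitxufap

Rule 1 (stop-cluster e-epenthesis): /b/ and /b/ form a stop–stop cluster, so [e] is inserted between them. /junnebbokitxupab/ → junnebebokitxupab.
Rule 2 (degemination): /nn/ is a geminate; the first /n/ deletes. /junnebebokitxupab/ → junebebokitxupab.
Rule 3 (intervocalic spirantization): /b/ is a stop between vowels /e/ and /e/, so it spirantizes to the fricative [v]. /b/ is a stop between vowels /e/ and /o/, so it spirantizes to the fricative [v]. /k/ is a stop between vowels /o/ and /i/, so it spirantizes to the fricative [x]. /p/ is a stop between vowels /u/ and /a/, so it spirantizes to the fricative [f]. /junebebokitxupab/ → junevevoxitxufab.
Rule 4 (final devoicing): /b/ is a voiced obstruent in word-final position, so it devoices to [p]. /junevevoxitxufab/ → junevevoxitxufap.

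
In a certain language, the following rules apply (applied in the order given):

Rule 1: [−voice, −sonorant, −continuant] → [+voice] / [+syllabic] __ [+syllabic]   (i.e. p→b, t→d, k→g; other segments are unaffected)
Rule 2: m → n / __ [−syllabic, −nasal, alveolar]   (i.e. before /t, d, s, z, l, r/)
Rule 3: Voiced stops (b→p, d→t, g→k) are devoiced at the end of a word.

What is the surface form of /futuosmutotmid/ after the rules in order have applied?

Rule 1 (intervocalic voicing): /t/ is a voiceless stop between vowels /u/ and /u/, so it voices to [d]. /t/ is a voiceless stop between vowels /u/ and /o/, so it voices to [d]. /futuosmutotmid/ → fuduosmudotmid.
Rule 2 (nasal place assimilation): no segment meets the environment; /fuduosmudotmid/ is unchanged.
Rule 3 (final devoicing): /d/ is a voiced stop in word-final position, so it devoices to [t]. /fuduosmudotmid/ → fuduosmudotmit.

fuduosmudotmit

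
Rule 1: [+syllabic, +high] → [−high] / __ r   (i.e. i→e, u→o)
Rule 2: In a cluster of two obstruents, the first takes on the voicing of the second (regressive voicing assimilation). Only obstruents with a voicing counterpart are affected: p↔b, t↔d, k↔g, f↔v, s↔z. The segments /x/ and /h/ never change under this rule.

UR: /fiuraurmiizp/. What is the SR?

Rule 1 (pre-rhotic lowering): /u/ is a high vowel immediately before /r/, so it lowers to [o]. /u/ is a high vowel immediately before /r/, so it lowers to [o]. /fiuraurmiizp/ → fioraormiizp.
Rule 2 (regressive voicing assimilation): /z/ precedes the voiceless obstruent /p/, so it devoices to [s] by assimilation. /fioraormiizp/ → fioraormiisp.

fioraormiisp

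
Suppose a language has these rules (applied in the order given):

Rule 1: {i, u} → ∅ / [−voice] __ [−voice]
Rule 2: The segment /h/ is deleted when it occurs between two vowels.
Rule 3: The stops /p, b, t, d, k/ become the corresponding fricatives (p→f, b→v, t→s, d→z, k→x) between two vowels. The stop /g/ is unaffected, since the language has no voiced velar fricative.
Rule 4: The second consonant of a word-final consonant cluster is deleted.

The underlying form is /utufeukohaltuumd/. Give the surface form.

Rule 1 (high vowel syncope): /u/ is a high vowel flanked by voiceless consonants /t/ and /f/, so it deletes. /utufeukohaltuumd/ → utfeukohaltuumd.
Rule 2 (intervocalic h-deletion): /h/ occurs between vowels /o/ and /a/, so it deletes. /utfeukohaltuumd/ → utfeukoaltuumd.
Rule 3 (intervocalic spirantization): /k/ is a stop between vowels /u/ and /o/, so it spirantizes to the fricative [x]. /utfeukoaltuumd/ → utfeuxoaltuumd.
Rule 4 (final cluster simplification): /d/ is the second consonant of a word-final cluster /md/, so it deletes. /utfeuxoaltuumd/ → utfeuxoaltuum.

utfeuxoaltuum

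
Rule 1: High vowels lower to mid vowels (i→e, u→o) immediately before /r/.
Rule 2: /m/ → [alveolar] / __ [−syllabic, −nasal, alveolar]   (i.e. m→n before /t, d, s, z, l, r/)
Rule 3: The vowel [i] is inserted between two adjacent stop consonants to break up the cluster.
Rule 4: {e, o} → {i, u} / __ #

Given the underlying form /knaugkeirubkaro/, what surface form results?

Rule 1 (pre-rhotic lowering): /i/ is a high vowel immediately before /r/, so it lowers to [e]. /knaugkeirubkaro/ → knaugkeerubkaro.
Rule 2 (nasal place assimilation): no segment meets the environment; /knaugkeerubkaro/ is unchanged.
Rule 3 (stop-cluster i-epenthesis): /g/ and /k/ form a stop–stop cluster, so [i] is inserted between them. /b/ and /k/ form a stop–stop cluster, so [i] is inserted between them. /knaugkeerubkaro/ → knaugikeerubikaro.
Rule 4 (final vowel raising): /o/ is a mid vowel in word-final position, so it raises to [u]. /knaugikeerubikaro/ → knaugikeerubikaru.

knaugikeerubikaru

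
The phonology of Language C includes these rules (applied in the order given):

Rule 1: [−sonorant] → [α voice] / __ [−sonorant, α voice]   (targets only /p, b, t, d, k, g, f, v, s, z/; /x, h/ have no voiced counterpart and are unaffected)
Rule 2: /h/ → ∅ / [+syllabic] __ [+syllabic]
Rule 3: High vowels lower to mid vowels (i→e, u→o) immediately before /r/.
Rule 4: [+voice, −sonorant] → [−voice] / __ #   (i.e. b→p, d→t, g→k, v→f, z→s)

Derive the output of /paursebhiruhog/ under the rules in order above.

paorsepheruok

Rule 1 (regressive voicing assimilation): /b/ precedes the voiceless obstruent /h/, so it devoices to [p] by assimilation. /paursebhiruhog/ → paursephiruhog.
Rule 2 (intervocalic h-deletion): /h/ occurs between vowels /u/ and /o/, so it deletes. /paursephiruhog/ → paursephiruog.
Rule 3 (pre-rhotic lowering): /u/ is a high vowel immediately before /r/, so it lowers to [o]. /i/ is a high vowel immediately before /r/, so it lowers to [e]. /paursephiruog/ → paorsepheruog.
Rule 4 (final devoicing): /g/ is a voiced obstruent in word-final position, so it devoices to [k]. /paorsepheruog/ → paorsepheruok.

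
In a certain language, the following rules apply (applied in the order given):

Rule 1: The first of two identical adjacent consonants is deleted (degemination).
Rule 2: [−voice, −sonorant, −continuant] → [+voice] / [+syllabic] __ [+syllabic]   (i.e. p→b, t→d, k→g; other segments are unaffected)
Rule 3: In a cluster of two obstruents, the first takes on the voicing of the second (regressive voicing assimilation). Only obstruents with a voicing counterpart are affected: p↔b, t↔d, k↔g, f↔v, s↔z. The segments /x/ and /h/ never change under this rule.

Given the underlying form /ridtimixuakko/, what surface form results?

Rule 1 (degemination): /kk/ is a geminate; the first /k/ deletes. /ridtimixuakko/ → ridtimixuako.
Rule 2 (intervocalic voicing): /k/ is a voiceless stop between vowels /a/ and /o/, so it voices to [g]. /ridtimixuako/ → ridtimixuago.
Rule 3 (regressive voicing assimilation): /d/ precedes the voiceless obstruent /t/, so it devoices to [t] by assimilation. /ridtimixuago/ → rittimixuago.

rittimixuago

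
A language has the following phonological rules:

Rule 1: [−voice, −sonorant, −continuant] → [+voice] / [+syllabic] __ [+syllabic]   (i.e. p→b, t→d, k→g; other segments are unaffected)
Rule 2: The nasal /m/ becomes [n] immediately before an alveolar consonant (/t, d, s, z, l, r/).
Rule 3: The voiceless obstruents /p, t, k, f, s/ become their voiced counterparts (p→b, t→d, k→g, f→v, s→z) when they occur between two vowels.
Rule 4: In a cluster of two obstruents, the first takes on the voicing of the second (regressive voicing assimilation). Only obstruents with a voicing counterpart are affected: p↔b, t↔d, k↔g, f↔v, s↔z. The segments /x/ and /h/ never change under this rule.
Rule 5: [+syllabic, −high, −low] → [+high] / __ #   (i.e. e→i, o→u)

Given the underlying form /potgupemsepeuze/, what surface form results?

podgubensebeuzi

Rule 1 (intervocalic voicing): /p/ is a voiceless stop between vowels /u/ and /e/, so it voices to [b]. /p/ is a voiceless stop between vowels /e/ and /e/, so it voices to [b]. /potgupemsepeuze/ → potgubemsebeuze.
Rule 2 (nasal place assimilation): /m/ precedes the alveolar consonant /s/, so it assimilates in place to [n]. /potgubemsebeuze/ → potgubensebeuze.
Rule 3 (intervocalic voicing): no segment meets the environment; /potgubensebeuze/ is unchanged.
Rule 4 (regressive voicing assimilation): /t/ precedes the voiced obstruent /g/, so it voices to [d] by assimilation. /potgubensebeuze/ → podgubensebeuze.
Rule 5 (final vowel raising): /e/ is a mid vowel in word-final position, so it raises to [i]. /podgubensebeuze/ → podgubensebeuzi.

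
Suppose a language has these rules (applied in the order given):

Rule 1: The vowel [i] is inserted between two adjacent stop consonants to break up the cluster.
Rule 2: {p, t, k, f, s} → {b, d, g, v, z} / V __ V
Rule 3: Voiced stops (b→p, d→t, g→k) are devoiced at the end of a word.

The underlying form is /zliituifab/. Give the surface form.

zliiduivap

Rule 1 (stop-cluster i-epenthesis): no segment meets the environment; /zliituifab/ is unchanged.
Rule 2 (intervocalic voicing): /t/ is a voiceless obstruent between vowels /i/ and /u/, so it voices to [d]. /f/ is a voiceless obstruent between vowels /i/ and /a/, so it voices to [v]. /zliituifab/ → zliiduivab.
Rule 3 (final devoicing): /b/ is a voiced stop in word-final position, so it devoices to [p]. /zliiduivab/ → zliiduivap.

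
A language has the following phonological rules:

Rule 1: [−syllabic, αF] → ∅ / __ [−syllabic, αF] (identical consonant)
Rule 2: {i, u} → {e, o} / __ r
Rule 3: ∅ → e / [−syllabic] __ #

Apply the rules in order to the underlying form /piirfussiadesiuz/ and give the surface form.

pierfusiadesiuze

Rule 1 (degemination): /ss/ is a geminate; the first /s/ deletes. /piirfussiadesiuz/ → piirfusiadesiuz.
Rule 2 (pre-rhotic lowering): /i/ is a high vowel immediately before /r/, so it lowers to [e]. /piirfusiadesiuz/ → pierfusiadesiuz.
Rule 3 (final e-epenthesis): the form ends in the consonant /z/, so [e] is inserted word-finally. /pierfusiadesiuz/ → pierfusiadesiuze.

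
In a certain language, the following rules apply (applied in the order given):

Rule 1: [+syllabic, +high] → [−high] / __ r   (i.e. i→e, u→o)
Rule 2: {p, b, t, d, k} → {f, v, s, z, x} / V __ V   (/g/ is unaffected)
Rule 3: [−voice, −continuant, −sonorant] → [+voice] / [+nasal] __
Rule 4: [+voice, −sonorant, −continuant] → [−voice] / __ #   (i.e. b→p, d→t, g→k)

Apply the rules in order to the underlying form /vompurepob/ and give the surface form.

Rule 1 (pre-rhotic lowering): /u/ is a high vowel immediately before /r/, so it lowers to [o]. /vompurepob/ → vomporepob.
Rule 2 (intervocalic spirantization): /p/ is a stop between vowels /e/ and /o/, so it spirantizes to the fricative [f]. /vomporepob/ → vomporefob.
Rule 3 (post-nasal voicing): /p/ is a voiceless stop immediately after the nasal /m/, so it voices to [b]. /vomporefob/ → vomborefob.
Rule 4 (final devoicing): /b/ is a voiced stop in word-final position, so it devoices to [p]. /vomborefob/ → vomborefop.

vomborefop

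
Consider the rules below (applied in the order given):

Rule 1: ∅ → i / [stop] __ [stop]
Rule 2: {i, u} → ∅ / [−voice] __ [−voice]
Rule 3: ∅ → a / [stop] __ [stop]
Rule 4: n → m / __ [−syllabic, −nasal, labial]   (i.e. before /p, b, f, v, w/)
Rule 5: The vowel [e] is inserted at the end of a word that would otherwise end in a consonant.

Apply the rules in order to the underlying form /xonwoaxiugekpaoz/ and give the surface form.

xomwoaxiugekapaoze

Rule 1 (stop-cluster i-epenthesis): /k/ and /p/ form a stop–stop cluster, so [i] is inserted between them. /xonwoaxiugekpaoz/ → xonwoaxiugekipaoz.
Rule 2 (high vowel syncope): /i/ is a high vowel flanked by voiceless consonants /k/ and /p/, so it deletes. /xonwoaxiugekipaoz/ → xonwoaxiugekpaoz.
Rule 3 (stop-cluster a-epenthesis): /k/ and /p/ form a stop–stop cluster, so [a] is inserted between them. /xonwoaxiugekpaoz/ → xonwoaxiugekapaoz.
Rule 4 (nasal place assimilation): /n/ precedes the labial consonant /w/, so it assimilates in place to [m]. /xonwoaxiugekapaoz/ → xomwoaxiugekapaoz.
Rule 5 (final e-epenthesis): the form ends in the consonant /z/, so [e] is inserted word-finally. /xomwoaxiugekapaoz/ → xomwoaxiugekapaoze.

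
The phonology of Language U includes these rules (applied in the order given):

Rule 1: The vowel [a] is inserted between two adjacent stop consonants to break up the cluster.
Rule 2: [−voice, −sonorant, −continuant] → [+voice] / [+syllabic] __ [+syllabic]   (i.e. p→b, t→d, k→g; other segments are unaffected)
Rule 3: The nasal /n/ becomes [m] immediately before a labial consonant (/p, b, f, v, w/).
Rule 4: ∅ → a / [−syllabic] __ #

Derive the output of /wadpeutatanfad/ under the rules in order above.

wadabeudadamfada

Rule 1 (stop-cluster a-epenthesis): /d/ and /p/ form a stop–stop cluster, so [a] is inserted between them. /wadpeutatanfad/ → wadapeutatanfad.
Rule 2 (intervocalic voicing): /p/ is a voiceless stop between vowels /a/ and /e/, so it voices to [b]. /t/ is a voiceless stop between vowels /u/ and /a/, so it voices to [d]. /t/ is a voiceless stop between vowels /a/ and /a/, so it voices to [d]. /wadapeutatanfad/ → wadabeudadanfad.
Rule 3 (nasal place assimilation): /n/ precedes the labial consonant /f/, so it assimilates in place to [m]. /wadabeudadanfad/ → wadabeudadamfad.
Rule 4 (final a-epenthesis): the form ends in the consonant /d/, so [a] is inserted word-finally. /wadabeudadamfad/ → wadabeudadamfada.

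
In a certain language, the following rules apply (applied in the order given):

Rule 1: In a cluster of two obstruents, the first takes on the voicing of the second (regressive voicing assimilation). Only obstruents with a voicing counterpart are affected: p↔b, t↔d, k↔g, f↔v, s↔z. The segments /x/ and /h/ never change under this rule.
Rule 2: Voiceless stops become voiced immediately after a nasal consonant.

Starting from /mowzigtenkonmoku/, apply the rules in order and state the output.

mowziktengonmoku

Rule 1 (regressive voicing assimilation): /g/ precedes the voiceless obstruent /t/, so it devoices to [k] by assimilation. /mowzigtenkonmoku/ → mowziktenkonmoku.
Rule 2 (post-nasal voicing): /k/ is a voiceless stop immediately after the nasal /n/, so it voices to [g]. /mowziktenkonmoku/ → mowziktengonmoku.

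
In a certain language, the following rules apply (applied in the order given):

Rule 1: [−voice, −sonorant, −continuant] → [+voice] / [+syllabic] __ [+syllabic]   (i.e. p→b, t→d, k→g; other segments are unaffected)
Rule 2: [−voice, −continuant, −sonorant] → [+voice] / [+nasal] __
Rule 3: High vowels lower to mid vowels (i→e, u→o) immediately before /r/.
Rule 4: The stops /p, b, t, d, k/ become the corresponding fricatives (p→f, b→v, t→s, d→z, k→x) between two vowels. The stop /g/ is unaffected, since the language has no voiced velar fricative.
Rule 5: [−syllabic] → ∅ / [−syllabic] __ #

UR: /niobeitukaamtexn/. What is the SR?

Rule 1 (intervocalic voicing): /t/ is a voiceless stop between vowels /i/ and /u/, so it voices to [d]. /k/ is a voiceless stop between vowels /u/ and /a/, so it voices to [g]. /niobeitukaamtexn/ → niobeidugaamtexn.
Rule 2 (post-nasal voicing): /t/ is a voiceless stop immediately after the nasal /m/, so it voices to [d]. /niobeidugaamtexn/ → niobeidugaamdexn.
Rule 3 (pre-rhotic lowering): no segment meets the environment; /niobeidugaamdexn/ is unchanged.
Rule 4 (intervocalic spirantization): /b/ is a stop between vowels /o/ and /e/, so it spirantizes to the fricative [v]. /d/ is a stop between vowels /i/ and /u/, so it spirantizes to the fricative [z]. /niobeidugaamdexn/ → nioveizugaamdexn.
Rule 5 (final cluster simplification): /n/ is the second consonant of a word-final cluster /xn/, so it deletes. /nioveizugaamdexn/ → nioveizugaamdex.

nioveizugaamdex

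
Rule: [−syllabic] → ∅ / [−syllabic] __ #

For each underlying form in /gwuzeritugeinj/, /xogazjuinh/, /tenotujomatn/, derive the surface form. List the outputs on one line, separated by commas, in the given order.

gwuzeritugein, xogazjuin, tenotujomat

/gwuzeritugeinj/: /j/ is the second consonant of a word-final cluster /nj/, so it deletes. → [gwuzeritugein].
/xogazjuinh/: /h/ is the second consonant of a word-final cluster /nh/, so it deletes. → [xogazjuin].
/tenotujomatn/: /n/ is the second consonant of a word-final cluster /tn/, so it deletes. → [tenotujomat].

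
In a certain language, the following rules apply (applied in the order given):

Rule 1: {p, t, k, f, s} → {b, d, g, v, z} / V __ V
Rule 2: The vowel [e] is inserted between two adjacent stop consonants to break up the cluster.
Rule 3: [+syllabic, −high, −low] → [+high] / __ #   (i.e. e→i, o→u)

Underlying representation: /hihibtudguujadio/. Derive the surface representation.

Rule 1 (intervocalic voicing): no segment meets the environment; /hihibtudguujadio/ is unchanged.
Rule 2 (stop-cluster e-epenthesis): /b/ and /t/ form a stop–stop cluster, so [e] is inserted between them. /d/ and /g/ form a stop–stop cluster, so [e] is inserted between them. /hihibtudguujadio/ → hihibetudeguujadio.
Rule 3 (final vowel raising): /o/ is a mid vowel in word-final position, so it raises to [u]. /hihibetudeguujadio/ → hihibetudeguujadiu.

hihibetudeguujadiu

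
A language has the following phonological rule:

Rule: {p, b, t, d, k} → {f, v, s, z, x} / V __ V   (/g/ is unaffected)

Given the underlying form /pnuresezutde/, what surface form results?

pnuresezutde

No segment of /pnuresezutde/ meets the structural description of the rule, so the form surfaces unchanged.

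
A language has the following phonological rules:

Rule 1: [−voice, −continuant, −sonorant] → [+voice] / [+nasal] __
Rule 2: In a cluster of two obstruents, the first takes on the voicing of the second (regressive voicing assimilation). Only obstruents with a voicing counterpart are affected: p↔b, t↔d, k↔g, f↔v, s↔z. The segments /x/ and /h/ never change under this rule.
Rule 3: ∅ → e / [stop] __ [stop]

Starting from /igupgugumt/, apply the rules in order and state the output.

Rule 1 (post-nasal voicing): /t/ is a voiceless stop immediately after the nasal /m/, so it voices to [d]. /igupgugumt/ → igupgugumd.
Rule 2 (regressive voicing assimilation): /p/ precedes the voiced obstruent /g/, so it voices to [b] by assimilation. /igupgugumd/ → igubgugumd.
Rule 3 (stop-cluster e-epenthesis): /b/ and /g/ form a stop–stop cluster, so [e] is inserted between them. /igubgugumd/ → igubegugumd.

igubegugumd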